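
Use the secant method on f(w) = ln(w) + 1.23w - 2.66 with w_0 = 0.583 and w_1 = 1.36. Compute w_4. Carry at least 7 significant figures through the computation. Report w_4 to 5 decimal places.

f(w_0) = -2.482478, f(w_1) = -0.679715
w_2 = 1.360000 - (-0.679715)·(1.360000 - 0.583000)/(-0.679715 - (-2.482478)) = 1.652961; f(w_2) = -0.124290
w_3 = 1.652961 - (-0.124290)·(1.652961 - 1.360000)/(-0.124290 - (-0.679715)) = 1.718518; f(w_3) = -0.004761
w_4 = 1.718518 - (-0.004761)·(1.718518 - 1.652961)/(-0.004761 - (-0.124290)) = 1.721129; f(w_4) = -0.000031

1.72113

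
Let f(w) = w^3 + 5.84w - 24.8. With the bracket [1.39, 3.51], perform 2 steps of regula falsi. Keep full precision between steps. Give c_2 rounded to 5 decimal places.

f(1.390000) = -13.996781, f(3.510000) = 38.941951
step 1: c = 1.950519, f(c) = -5.988169 < 0 → new bracket [1.950519, 3.510000]
step 2: c = 2.158363, f(c) = -2.140365 < 0 → new bracket [2.158363, 3.510000]

2.15836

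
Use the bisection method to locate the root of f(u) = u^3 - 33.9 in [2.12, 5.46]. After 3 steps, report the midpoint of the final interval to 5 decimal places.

f(2.120000) = -24.371872, f(5.460000) = 128.871336 (opposite signs)
step 1: m = 3.790000, f(m) = 20.539939 > 0 → root in [2.120000, 3.790000]
step 2: m = 2.955000, f(m) = -8.096866 < 0 → root in [2.955000, 3.790000]
step 3: m = 3.372500, f(m) = 4.457993 > 0 → root in [2.955000, 3.372500]
Midpoint of [2.955000, 3.372500] = 3.163750

3.16375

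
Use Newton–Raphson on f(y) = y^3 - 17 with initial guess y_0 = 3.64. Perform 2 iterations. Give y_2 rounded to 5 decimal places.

2.59843

Newton update: y ← y − f(y)/f'(y).
f'(y) = 3y^2
y_0 = 3.640000: f = 31.228544, f' = 39.748800 → y_1 = 3.640000 - (31.228544)/(39.748800) = 2.854353
y_1 = 2.854353: f = 6.255347, f' = 24.441985 → y_2 = 2.854353 - (6.255347)/(24.441985) = 2.598426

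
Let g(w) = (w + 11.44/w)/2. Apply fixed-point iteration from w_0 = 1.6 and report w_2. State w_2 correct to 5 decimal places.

3.49493

w_1 = g(1.600000) = 4.375000
w_2 = g(4.375000) = 3.494929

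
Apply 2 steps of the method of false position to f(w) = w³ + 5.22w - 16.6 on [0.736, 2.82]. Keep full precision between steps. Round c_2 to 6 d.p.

f(0.736000) = -12.359392, f(2.820000) = 20.546168
step 1: c = 1.518754, f(c) = -5.168920 < 0 → new bracket [1.518754, 2.820000]
step 2: c = 1.780314, f(c) = -1.664020 < 0 → new bracket [1.780314, 2.820000]

1.780314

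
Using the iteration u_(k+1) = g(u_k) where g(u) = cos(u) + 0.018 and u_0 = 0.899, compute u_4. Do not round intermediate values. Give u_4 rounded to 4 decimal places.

0.7826

u_1 = g(0.899000) = 0.640393
u_2 = g(0.640393) = 0.819861
u_3 = g(0.819861) = 0.700323
u_4 = g(0.700323) = 0.782634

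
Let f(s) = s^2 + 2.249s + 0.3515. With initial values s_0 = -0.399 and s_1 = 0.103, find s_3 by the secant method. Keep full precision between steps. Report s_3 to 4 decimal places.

-0.1730

Secant update: s_(k+1) = s_k − f(s_k)·(s_k − s_(k-1))/(f(s_k) − f(s_(k-1))).
f(s_0) = -0.386650, f(s_1) = 0.593756
s_2 = 0.103000 - (0.593756)·(0.103000 - -0.399000)/(0.593756 - (-0.386650)) = -0.201023; f(s_2) = -0.060190
s_3 = -0.201023 - (-0.060190)·(-0.201023 - 0.103000)/(-0.060190 - (0.593756)) = -0.173040; f(s_3) = -0.007724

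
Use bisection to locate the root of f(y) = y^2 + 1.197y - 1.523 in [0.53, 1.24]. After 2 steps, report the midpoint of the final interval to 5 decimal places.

f(0.530000) = -0.607690, f(1.240000) = 1.498880 (opposite signs)
step 1: m = 0.885000, f(m) = 0.319570 > 0 → root in [0.530000, 0.885000]
step 2: m = 0.707500, f(m) = -0.175566 < 0 → root in [0.707500, 0.885000]
Midpoint of [0.707500, 0.885000] = 0.796250

0.79625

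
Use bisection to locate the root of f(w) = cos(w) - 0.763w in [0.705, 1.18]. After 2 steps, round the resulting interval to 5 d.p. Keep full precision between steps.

[0.82375, 0.94250]

f(0.705000) = 0.223697, f(1.180000) = -0.519415 (opposite signs)
step 1: m = 0.942500, f(m) = -0.131360 < 0 → root in [0.705000, 0.942500]
step 2: m = 0.823750, f(m) = 0.050953 > 0 → root in [0.823750, 0.942500]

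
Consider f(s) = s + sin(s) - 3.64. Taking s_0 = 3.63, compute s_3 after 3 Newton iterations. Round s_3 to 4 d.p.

f'(s) = 1 + cos(s)
s_0 = 3.630000: f = -0.479220, f' = 0.116919 → s_1 = 3.630000 - (-0.479220)/(0.116919) = 7.728745
s_1 = 7.728745: f = 5.080913, f' = 1.124909 → s_2 = 7.728745 - (5.080913)/(1.124909) = 3.212013
s_2 = 3.212013: f = -0.498349, f' = 0.002479 → s_3 = 3.212013 - (-0.498349)/(0.002479) = 204.280256

204.2803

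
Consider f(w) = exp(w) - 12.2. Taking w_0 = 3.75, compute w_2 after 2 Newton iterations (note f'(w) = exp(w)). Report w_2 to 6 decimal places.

2.622304

w_0 = 3.750000: f = 30.321082, f' = 42.521082 → w_1 = 3.750000 - (30.321082)/(42.521082) = 3.036916
w_1 = 3.036916: f = 8.640881, f' = 20.840881 → w_2 = 3.036916 - (8.640881)/(20.840881) = 2.622304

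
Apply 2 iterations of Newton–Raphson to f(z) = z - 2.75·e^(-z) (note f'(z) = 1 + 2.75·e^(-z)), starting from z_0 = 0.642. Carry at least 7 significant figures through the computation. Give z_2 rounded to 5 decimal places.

z_0 = 0.642000: f = -0.805157, f' = 2.447157 → z_1 = 0.642000 - (-0.805157)/(2.447157) = 0.971017
z_1 = 0.971017: f = -0.070401, f' = 2.041418 → z_2 = 0.971017 - (-0.070401)/(2.041418) = 1.005504

1.00550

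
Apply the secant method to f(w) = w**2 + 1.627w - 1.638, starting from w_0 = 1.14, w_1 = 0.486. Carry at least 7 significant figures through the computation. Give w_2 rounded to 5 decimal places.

0.67385

f(w_0) = 1.516380, f(w_1) = -0.611082
w_2 = 0.486000 - (-0.611082)·(0.486000 - 1.140000)/(-0.611082 - (1.516380)) = 0.673852; f(w_2) = -0.087567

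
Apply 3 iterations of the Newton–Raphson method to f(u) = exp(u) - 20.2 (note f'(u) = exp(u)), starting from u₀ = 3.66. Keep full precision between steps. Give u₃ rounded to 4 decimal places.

3.0058

u_0 = 3.660000: f = 18.661343, f' = 38.861343 → u_1 = 3.660000 - (18.661343)/(38.861343) = 3.179797
u_1 = 3.179797: f = 3.841867, f' = 24.041867 → u_2 = 3.179797 - (3.841867)/(24.041867) = 3.019998
u_2 = 3.019998: f = 0.291245, f' = 20.491245 → u_3 = 3.019998 - (0.291245)/(20.491245) = 3.005785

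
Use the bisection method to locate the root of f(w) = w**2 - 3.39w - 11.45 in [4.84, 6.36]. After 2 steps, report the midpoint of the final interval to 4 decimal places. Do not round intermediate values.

5.4100

f(4.840000) = -4.432000, f(6.360000) = 7.439200 (opposite signs)
step 1: m = 5.600000, f(m) = 0.926000 > 0 → root in [4.840000, 5.600000]
step 2: m = 5.220000, f(m) = -1.897400 < 0 → root in [5.220000, 5.600000]
Midpoint of [5.220000, 5.600000] = 5.410000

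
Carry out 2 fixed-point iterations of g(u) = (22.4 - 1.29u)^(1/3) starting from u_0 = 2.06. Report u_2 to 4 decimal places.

2.6643

u_1 = g(2.060000) = 2.702722
u_2 = g(2.702722) = 2.664346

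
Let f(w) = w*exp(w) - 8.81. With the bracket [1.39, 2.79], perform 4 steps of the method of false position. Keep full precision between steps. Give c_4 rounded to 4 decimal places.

f(1.390000) = -3.229358, f(2.790000) = 36.614045
step 1: c = 1.503472, f(c) = -2.048473 < 0 → new bracket [1.503472, 2.790000]
step 2: c = 1.571636, f(c) = -1.243324 < 0 → new bracket [1.571636, 2.790000]
step 3: c = 1.611650, f(c) = -0.733900 < 0 → new bracket [1.611650, 2.790000]
step 4: c = 1.634805, f(c) = -0.425967 < 0 → new bracket [1.634805, 2.790000]

1.6348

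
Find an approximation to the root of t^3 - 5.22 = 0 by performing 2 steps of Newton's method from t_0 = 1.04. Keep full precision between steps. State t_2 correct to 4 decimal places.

f'(t) = 3t^2
t_0 = 1.040000: f = -4.095136, f' = 3.244800 → t_1 = 1.040000 - (-4.095136)/(3.244800) = 2.302061
t_1 = 2.302061: f = 6.979740, f' = 15.898457 → t_2 = 2.302061 - (6.979740)/(15.898457) = 1.863041

1.8630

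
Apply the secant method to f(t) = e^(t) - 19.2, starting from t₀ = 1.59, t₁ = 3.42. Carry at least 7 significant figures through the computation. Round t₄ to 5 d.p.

2.96932

f(t_0) = -14.296251, f(t_1) = 11.369415
t_2 = 3.420000 - (11.369415)·(3.420000 - 1.590000)/(11.369415 - (-14.296251)) = 2.609344; f(t_2) = -5.609869
t_3 = 2.609344 - (-5.609869)·(2.609344 - 3.420000)/(-5.609869 - (11.369415)) = 2.877181; f(t_3) = -1.435883
t_4 = 2.877181 - (-1.435883)·(2.877181 - 2.609344)/(-1.435883 - (-5.609869)) = 2.969318; f(t_4) = 0.278638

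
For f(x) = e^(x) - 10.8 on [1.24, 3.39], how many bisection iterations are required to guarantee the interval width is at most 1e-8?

Initial width b − a = 3.39 − 1.24 = 2.150000.
After n steps the width is (b−a)/2^n; need (b−a)/2^n ≤ 1e-8.
So n ≥ log₂(2.150000/1e-8) = log₂(215000000.0000) ≈ 27.6798.
Hence n = 28.

28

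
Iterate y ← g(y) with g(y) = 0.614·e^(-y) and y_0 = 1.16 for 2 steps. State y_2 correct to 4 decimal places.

y_1 = g(1.160000) = 0.192481
y_2 = g(0.192481) = 0.506495

0.5065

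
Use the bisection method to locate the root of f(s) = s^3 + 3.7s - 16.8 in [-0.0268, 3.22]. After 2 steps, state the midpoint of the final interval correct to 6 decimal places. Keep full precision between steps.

f(-0.026800) = -16.899179, f(3.220000) = 28.500248 (opposite signs)
step 1: m = 1.596600, f(m) = -6.822637 < 0 → root in [1.596600, 3.220000]
step 2: m = 2.408300, f(m) = 6.078631 > 0 → root in [1.596600, 2.408300]
Midpoint of [1.596600, 2.408300] = 2.002450

2.002450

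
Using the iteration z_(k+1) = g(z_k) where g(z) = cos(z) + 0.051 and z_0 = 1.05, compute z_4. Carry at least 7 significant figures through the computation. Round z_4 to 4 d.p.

0.8353

z_1 = g(1.050000) = 0.548571
z_2 = g(0.548571) = 0.904271
z_3 = g(0.904271) = 0.669259
z_4 = g(0.669259) = 0.835282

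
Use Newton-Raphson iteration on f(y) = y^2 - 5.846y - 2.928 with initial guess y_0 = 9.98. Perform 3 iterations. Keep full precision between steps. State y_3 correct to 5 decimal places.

6.31160

f'(y) = 2y - 5.846
y_0 = 9.980000: f = 38.329320, f' = 14.114000 → y_1 = 9.980000 - (38.329320)/(14.114000) = 7.264305
y_1 = 7.264305: f = 7.375000, f' = 8.682610 → y_2 = 7.264305 - (7.375000)/(8.682610) = 6.414906
y_2 = 6.414906: f = 0.721479, f' = 6.983812 → y_3 = 6.414906 - (0.721479)/(6.983812) = 6.311599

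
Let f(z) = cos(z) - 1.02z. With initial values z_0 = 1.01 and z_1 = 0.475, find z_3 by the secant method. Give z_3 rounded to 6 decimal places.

f(z_0) = -0.498339, f(z_1) = 0.404793
z_2 = 0.475000 - (0.404793)·(0.475000 - 1.010000)/(0.404793 - (-0.498339)) = 0.714792; f(z_2) = 0.026141
z_3 = 0.714792 - (0.026141)·(0.714792 - 0.475000)/(0.026141 - (0.404793)) = 0.731347; f(z_3) = -0.001699

0.731347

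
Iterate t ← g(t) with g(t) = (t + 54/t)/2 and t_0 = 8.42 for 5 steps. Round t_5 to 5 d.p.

7.34847

t_1 = g(8.420000) = 7.416651
t_2 = g(7.416651) = 7.348783
t_3 = g(7.348783) = 7.348469
t_4 = g(7.348469) = 7.348469
t_5 = g(7.348469) = 7.348469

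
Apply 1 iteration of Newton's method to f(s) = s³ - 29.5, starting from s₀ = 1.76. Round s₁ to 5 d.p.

4.34783

f'(s) = 3s²
s_0 = 1.760000: f = -24.048224, f' = 9.292800 → s_1 = 1.760000 - (-24.048224)/(9.292800) = 4.347834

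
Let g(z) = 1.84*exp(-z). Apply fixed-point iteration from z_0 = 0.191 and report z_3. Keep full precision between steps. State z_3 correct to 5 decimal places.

z_1 = g(0.191000) = 1.520084
z_2 = g(1.520084) = 0.402396
z_3 = g(0.402396) = 1.230437

1.23044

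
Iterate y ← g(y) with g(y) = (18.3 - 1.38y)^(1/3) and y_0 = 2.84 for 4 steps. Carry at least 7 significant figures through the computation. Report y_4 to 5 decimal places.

2.46095

y_1 = g(2.840000) = 2.431799
y_2 = g(2.431799) = 2.463146
y_3 = g(2.463146) = 2.460767
y_4 = g(2.460767) = 2.460947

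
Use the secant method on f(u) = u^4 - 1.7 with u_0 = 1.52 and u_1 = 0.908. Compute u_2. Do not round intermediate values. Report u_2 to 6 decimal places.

f(u_0) = 3.637948, f(u_1) = -1.020259
u_2 = 0.908000 - (-1.020259)·(0.908000 - 1.520000)/(-1.020259 - (3.637948)) = 1.042043; f(u_2) = -0.520923

1.042043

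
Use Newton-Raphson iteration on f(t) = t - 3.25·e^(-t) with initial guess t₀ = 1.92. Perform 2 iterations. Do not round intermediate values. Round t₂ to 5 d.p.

f'(t) = 1 + 3.25·e^(-t)
t_0 = 1.920000: f = 1.443527, f' = 1.476473 → t_1 = 1.920000 - (1.443527)/(1.476473) = 0.942313
t_1 = 0.942313: f = -0.324293, f' = 2.266607 → t_2 = 0.942313 - (-0.324293)/(2.266607) = 1.085388

1.08539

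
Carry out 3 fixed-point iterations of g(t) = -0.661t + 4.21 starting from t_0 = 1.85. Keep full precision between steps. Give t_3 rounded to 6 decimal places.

t_1 = g(1.850000) = 2.987150
t_2 = g(2.987150) = 2.235494
t_3 = g(2.235494) = 2.732339

2.732339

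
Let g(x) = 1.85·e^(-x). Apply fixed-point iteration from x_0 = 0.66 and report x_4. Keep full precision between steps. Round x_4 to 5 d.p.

x_1 = g(0.660000) = 0.956175
x_2 = g(0.956175) = 0.711066
x_3 = g(0.711066) = 0.908572
x_4 = g(0.908572) = 0.745734

0.74573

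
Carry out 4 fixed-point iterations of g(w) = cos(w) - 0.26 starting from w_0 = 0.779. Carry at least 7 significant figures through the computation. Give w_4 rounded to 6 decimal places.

0.596550

w_1 = g(0.779000) = 0.451616
w_2 = g(0.451616) = 0.639743
w_3 = g(0.639743) = 0.542249
w_4 = g(0.542249) = 0.596550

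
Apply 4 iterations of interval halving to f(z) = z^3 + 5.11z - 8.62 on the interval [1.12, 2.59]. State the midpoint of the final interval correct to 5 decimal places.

1.25781

f(1.120000) = -1.491872, f(2.590000) = 21.988879 (opposite signs)
step 1: m = 1.855000, f(m) = 7.242151 > 0 → root in [1.120000, 1.855000]
step 2: m = 1.487500, f(m) = 2.272451 > 0 → root in [1.120000, 1.487500]
step 3: m = 1.303750, f(m) = 0.258230 > 0 → root in [1.120000, 1.303750]
step 4: m = 1.211875, f(m) = -0.647509 < 0 → root in [1.211875, 1.303750]
Midpoint of [1.211875, 1.303750] = 1.257812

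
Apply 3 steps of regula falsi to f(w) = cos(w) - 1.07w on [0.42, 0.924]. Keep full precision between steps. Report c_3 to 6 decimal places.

f(0.420000) = 0.463689, f(0.924000) = -0.386047
step 1: c = 0.695026, f(c) = 0.024360 > 0 → new bracket [0.695026, 0.924000]
step 2: c = 0.708616, f(c) = 0.001043 > 0 → new bracket [0.708616, 0.924000]
step 3: c = 0.709197, f(c) = 0.000044 > 0 → new bracket [0.709197, 0.924000]

0.709197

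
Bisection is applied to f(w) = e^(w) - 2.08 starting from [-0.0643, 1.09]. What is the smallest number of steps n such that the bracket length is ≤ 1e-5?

17

Initial width b − a = 1.09 − -0.0643 = 1.154300.
After n steps the width is (b−a)/2^n; need (b−a)/2^n ≤ 1e-5.
So n ≥ log₂(1.154300/1e-5) = log₂(115430.0000) ≈ 16.8167.
Hence n = 17.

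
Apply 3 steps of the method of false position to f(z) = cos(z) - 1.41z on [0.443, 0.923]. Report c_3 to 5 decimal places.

0.58948

False-position update: c = (a·f(b) − b·f(a))/(f(b) − f(a)); replace the endpoint whose sign matches f(c).
f(0.443000) = 0.278840, f(0.923000) = -0.697999
step 1: c = 0.580017, f(c) = 0.018630 > 0 → new bracket [0.580017, 0.923000]
step 2: c = 0.588933, f(c) = 0.001138 > 0 → new bracket [0.588933, 0.923000]
step 3: c = 0.589477, f(c) = 0.000069 > 0 → new bracket [0.589477, 0.923000]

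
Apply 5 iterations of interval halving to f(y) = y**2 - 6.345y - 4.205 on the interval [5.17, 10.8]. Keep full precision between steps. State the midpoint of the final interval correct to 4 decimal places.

f(5.170000) = -10.279750, f(10.800000) = 43.909000 (opposite signs)
step 1: m = 7.985000, f(m) = 8.890400 > 0 → root in [5.170000, 7.985000]
step 2: m = 6.577500, f(m) = -2.675731 < 0 → root in [6.577500, 7.985000]
step 3: m = 7.281250, f(m) = 2.612070 > 0 → root in [6.577500, 7.281250]
step 4: m = 6.929375, f(m) = -0.155646 < 0 → root in [6.929375, 7.281250]
step 5: m = 7.105313, f(m) = 1.197258 > 0 → root in [6.929375, 7.105313]
Midpoint of [6.929375, 7.105313] = 7.017344

7.0173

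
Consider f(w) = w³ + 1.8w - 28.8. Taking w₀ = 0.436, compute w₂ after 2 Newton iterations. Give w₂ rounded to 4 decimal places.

Newton update: w ← w − f(w)/f'(w).
f'(w) = 3w² + 1.8
w_0 = 0.436000: f = -27.932318, f' = 2.370288 → w_1 = 0.436000 - (-27.932318)/(2.370288) = 12.220356
w_1 = 12.220356: f = 1818.149277, f' = 449.811319 → w_2 = 12.220356 - (1818.149277)/(449.811319) = 8.178330

8.1783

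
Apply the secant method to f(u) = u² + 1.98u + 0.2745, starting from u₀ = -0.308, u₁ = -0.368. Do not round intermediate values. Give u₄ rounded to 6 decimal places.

-0.150060

Secant update: u_(k+1) = u_k − f(u_k)·(u_k − u_(k-1))/(f(u_k) − f(u_(k-1))).
f(u_0) = -0.240476, f(u_1) = -0.318716
u_2 = -0.368000 - (-0.318716)·(-0.368000 - -0.308000)/(-0.318716 - (-0.240476)) = -0.123586; f(u_2) = 0.045073
u_3 = -0.123586 - (0.045073)·(-0.123586 - -0.368000)/(0.045073 - (-0.318716)) = -0.153869; f(u_3) = -0.006485
u_4 = -0.153869 - (-0.006485)·(-0.153869 - -0.123586)/(-0.006485 - (0.045073)) = -0.150060; f(u_4) = -0.000101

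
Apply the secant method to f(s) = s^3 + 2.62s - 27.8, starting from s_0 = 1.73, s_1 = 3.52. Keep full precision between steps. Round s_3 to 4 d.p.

2.6826

Secant update: s_(k+1) = s_k − f(s_k)·(s_k − s_(k-1))/(f(s_k) − f(s_(k-1))).
f(s_0) = -18.089683, f(s_1) = 25.036608
s_2 = 3.520000 - (25.036608)·(3.520000 - 1.730000)/(25.036608 - (-18.089683)) = 2.480830; f(s_2) = -6.031904
s_3 = 2.480830 - (-6.031904)·(2.480830 - 3.520000)/(-6.031904 - (25.036608)) = 2.682584; f(s_3) = -1.467075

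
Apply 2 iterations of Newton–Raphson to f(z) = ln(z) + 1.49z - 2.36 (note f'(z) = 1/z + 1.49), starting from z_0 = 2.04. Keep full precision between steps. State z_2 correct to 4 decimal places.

1.3716

Newton update: z ← z − f(z)/f'(z).
z_0 = 2.040000: f = 1.392550, f' = 1.980196 → z_1 = 2.040000 - (1.392550)/(1.980196) = 1.336762
z_1 = 1.336762: f = -0.077975, f' = 2.238077 → z_2 = 1.336762 - (-0.077975)/(2.238077) = 1.371602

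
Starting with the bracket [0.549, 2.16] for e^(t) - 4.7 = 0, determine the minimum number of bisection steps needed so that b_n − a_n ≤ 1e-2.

8

Initial width b − a = 2.16 − 0.549 = 1.611000.
After n steps the width is (b−a)/2^n; need (b−a)/2^n ≤ 1e-2.
So n ≥ log₂(1.611000/1e-2) = log₂(161.1000) ≈ 7.3318.
Hence n = 8.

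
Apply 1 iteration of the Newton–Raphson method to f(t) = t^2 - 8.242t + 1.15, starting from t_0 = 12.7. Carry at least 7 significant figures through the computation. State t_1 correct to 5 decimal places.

Newton update: t ← t − f(t)/f'(t).
f'(t) = 2t - 8.242
t_0 = 12.700000: f = 57.766600, f' = 17.158000 → t_1 = 12.700000 - (57.766600)/(17.158000) = 9.333256

9.33326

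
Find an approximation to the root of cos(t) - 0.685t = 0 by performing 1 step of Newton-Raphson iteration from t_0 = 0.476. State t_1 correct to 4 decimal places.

0.9683

f'(t) = -sin(t) - 0.685
t_0 = 0.476000: f = 0.562775, f' = -1.143228 → t_1 = 0.476000 - (0.562775)/(-1.143228) = 0.968269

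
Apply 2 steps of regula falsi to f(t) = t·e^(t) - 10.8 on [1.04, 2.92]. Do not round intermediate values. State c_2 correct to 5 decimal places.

1.51592

f(1.040000) = -7.857614, f(2.920000) = 43.340559
step 1: c = 1.328532, f(c) = -5.784131 < 0 → new bracket [1.328532, 2.920000]
step 2: c = 1.515918, f(c) = -3.897121 < 0 → new bracket [1.515918, 2.920000]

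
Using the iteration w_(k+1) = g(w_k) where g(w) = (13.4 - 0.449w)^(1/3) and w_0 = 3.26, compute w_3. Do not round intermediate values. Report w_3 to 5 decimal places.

2.31219

w_1 = g(3.260000) = 2.285368
w_2 = g(2.285368) = 2.312962
w_3 = g(2.312962) = 2.312190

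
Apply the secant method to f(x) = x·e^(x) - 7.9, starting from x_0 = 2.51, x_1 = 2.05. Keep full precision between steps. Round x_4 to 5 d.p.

1.60528

Secant update: x_(k+1) = x_k − f(x_k)·(x_k − x_(k-1))/(f(x_k) − f(x_(k-1))).
f(x_0) = 22.985374, f(x_1) = 8.024197
x_2 = 2.050000 - (8.024197)·(2.050000 - 2.510000)/(8.024197 - (22.985374)) = 1.803286; f(x_2) = 3.045153
x_3 = 1.803286 - (3.045153)·(1.803286 - 2.050000)/(3.045153 - (8.024197)) = 1.652397; f(x_3) = 0.724652
x_4 = 1.652397 - (0.724652)·(1.652397 - 1.803286)/(0.724652 - (3.045153)) = 1.605277; f(x_4) = 0.093064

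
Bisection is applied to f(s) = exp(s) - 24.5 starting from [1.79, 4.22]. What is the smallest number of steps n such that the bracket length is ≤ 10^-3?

12

Initial width b − a = 4.22 − 1.79 = 2.430000.
After n steps the width is (b−a)/2^n; need (b−a)/2^n ≤ 10^-3.
So n ≥ log₂(2.430000/10^-3) = log₂(2430.0000) ≈ 11.2467.
Hence n = 12.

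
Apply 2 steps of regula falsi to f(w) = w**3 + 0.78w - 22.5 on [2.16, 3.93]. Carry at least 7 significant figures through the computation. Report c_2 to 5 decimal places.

f(2.160000) = -10.737504, f(3.930000) = 41.263857
step 1: c = 2.525479, f(c) = -4.422519 < 0 → new bracket [2.525479, 3.930000]
step 2: c = 2.661439, f(c) = -1.572428 < 0 → new bracket [2.661439, 3.930000]

2.66144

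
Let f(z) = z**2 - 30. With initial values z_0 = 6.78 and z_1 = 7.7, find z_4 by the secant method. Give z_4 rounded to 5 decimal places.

5.47782

f(z_0) = 15.968400, f(z_1) = 29.290000
z_2 = 7.700000 - (29.290000)·(7.700000 - 6.780000)/(29.290000 - (15.968400)) = 5.677210; f(z_2) = 2.230713
z_3 = 5.677210 - (2.230713)·(5.677210 - 7.700000)/(2.230713 - (29.290000)) = 5.510455; f(z_3) = 0.365117
z_4 = 5.510455 - (0.365117)·(5.510455 - 5.677210)/(0.365117 - (2.230713)) = 5.477820; f(z_4) = 0.006507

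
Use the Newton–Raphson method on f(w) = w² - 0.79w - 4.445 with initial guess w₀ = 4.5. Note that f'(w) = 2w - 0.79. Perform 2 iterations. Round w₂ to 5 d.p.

2.58190

w_0 = 4.500000: f = 12.250000, f' = 8.210000 → w_1 = 4.500000 - (12.250000)/(8.210000) = 3.007917
w_1 = 3.007917: f = 2.226311, f' = 5.225834 → w_2 = 3.007917 - (2.226311)/(5.225834) = 2.581897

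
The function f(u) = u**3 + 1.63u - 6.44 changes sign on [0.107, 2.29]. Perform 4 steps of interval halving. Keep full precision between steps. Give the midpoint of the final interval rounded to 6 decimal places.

1.539594

f(0.107000) = -6.264365, f(2.290000) = 9.301689 (opposite signs)
step 1: m = 1.198500, f(m) = -2.764917 < 0 → root in [1.198500, 2.290000]
step 2: m = 1.744250, f(m) = 1.709848 > 0 → root in [1.198500, 1.744250]
step 3: m = 1.471375, f(m) = -0.856214 < 0 → root in [1.471375, 1.744250]
step 4: m = 1.607813, f(m) = 0.337028 > 0 → root in [1.471375, 1.607813]
Midpoint of [1.471375, 1.607813] = 1.539594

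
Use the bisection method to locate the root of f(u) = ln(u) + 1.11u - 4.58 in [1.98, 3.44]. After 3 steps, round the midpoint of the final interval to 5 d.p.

f(1.980000) = -1.699103, f(3.440000) = 0.473871 (opposite signs)
step 1: m = 2.710000, f(m) = -0.574951 < 0 → root in [2.710000, 3.440000]
step 2: m = 3.075000, f(m) = -0.043445 < 0 → root in [3.075000, 3.440000]
step 3: m = 3.257500, f(m) = 0.216785 > 0 → root in [3.075000, 3.257500]
Midpoint of [3.075000, 3.257500] = 3.166250

3.16625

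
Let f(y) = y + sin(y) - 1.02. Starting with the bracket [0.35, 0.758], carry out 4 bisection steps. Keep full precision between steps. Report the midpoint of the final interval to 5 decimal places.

f(0.350000) = -0.327102, f(0.758000) = 0.425470 (opposite signs)
step 1: m = 0.554000, f(m) = 0.060093 > 0 → root in [0.350000, 0.554000]
step 2: m = 0.452000, f(m) = -0.131234 < 0 → root in [0.452000, 0.554000]
step 3: m = 0.503000, f(m) = -0.034944 < 0 → root in [0.503000, 0.554000]
step 4: m = 0.528500, f(m) = 0.012739 > 0 → root in [0.503000, 0.528500]
Midpoint of [0.503000, 0.528500] = 0.515750

0.51575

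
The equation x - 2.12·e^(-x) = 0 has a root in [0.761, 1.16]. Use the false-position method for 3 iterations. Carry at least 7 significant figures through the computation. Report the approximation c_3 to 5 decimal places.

f(0.761000) = -0.229462, f(1.160000) = 0.495409
step 1: c = 0.887306, f(c) = 0.014367 > 0 → new bracket [0.761000, 0.887306]
step 2: c = 0.879864, f(c) = 0.000404 > 0 → new bracket [0.761000, 0.879864]
step 3: c = 0.879655, f(c) = 0.000011 > 0 → new bracket [0.761000, 0.879655]

0.87965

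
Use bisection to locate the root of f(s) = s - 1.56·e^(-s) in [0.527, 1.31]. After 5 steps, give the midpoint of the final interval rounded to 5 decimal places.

0.73498

f(0.527000) = -0.393983, f(1.310000) = 0.889081 (opposite signs)
step 1: m = 0.918500, f(m) = 0.295877 > 0 → root in [0.527000, 0.918500]
step 2: m = 0.722750, f(m) = -0.034498 < 0 → root in [0.722750, 0.918500]
step 3: m = 0.820625, f(m) = 0.133981 > 0 → root in [0.722750, 0.820625]
step 4: m = 0.771688, f(m) = 0.050605 > 0 → root in [0.722750, 0.771688]
step 5: m = 0.747219, f(m) = 0.008275 > 0 → root in [0.722750, 0.747219]
Midpoint of [0.722750, 0.747219] = 0.734984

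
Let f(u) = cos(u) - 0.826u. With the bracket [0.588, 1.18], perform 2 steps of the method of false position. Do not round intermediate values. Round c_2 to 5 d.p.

f(0.588000) = 0.346364, f(1.180000) = -0.593755
step 1: c = 0.806108, f(c) = 0.026467 > 0 → new bracket [0.806108, 1.180000]
step 2: c = 0.822063, f(c) = 0.001687 > 0 → new bracket [0.822063, 1.180000]

0.82206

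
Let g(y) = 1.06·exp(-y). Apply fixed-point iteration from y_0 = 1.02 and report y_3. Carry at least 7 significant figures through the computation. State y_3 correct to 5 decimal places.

y_1 = g(1.020000) = 0.382231
y_2 = g(0.382231) = 0.723278
y_3 = g(0.723278) = 0.514269

0.51427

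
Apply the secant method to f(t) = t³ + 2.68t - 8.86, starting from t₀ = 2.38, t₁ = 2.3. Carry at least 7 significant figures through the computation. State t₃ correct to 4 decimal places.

1.6840

f(t_0) = 10.999672, f(t_1) = 9.471000
t_2 = 2.300000 - (9.471000)·(2.300000 - 2.380000)/(9.471000 - (10.999672)) = 1.804354; f(t_2) = 1.850093
t_3 = 1.804354 - (1.850093)·(1.804354 - 2.300000)/(1.850093 - (9.471000)) = 1.684028; f(t_3) = 0.429019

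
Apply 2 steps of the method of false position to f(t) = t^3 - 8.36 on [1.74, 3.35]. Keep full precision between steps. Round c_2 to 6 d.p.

1.968011

f(1.740000) = -3.091976, f(3.350000) = 29.235375
step 1: c = 1.893990, f(c) = -1.565885 < 0 → new bracket [1.893990, 3.350000]
step 2: c = 1.968011, f(c) = -0.737762 < 0 → new bracket [1.968011, 3.350000]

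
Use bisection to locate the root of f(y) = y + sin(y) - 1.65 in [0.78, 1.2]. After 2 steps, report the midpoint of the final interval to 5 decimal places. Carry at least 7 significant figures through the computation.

f(0.780000) = -0.166721, f(1.200000) = 0.482039 (opposite signs)
step 1: m = 0.990000, f(m) = 0.176026 > 0 → root in [0.780000, 0.990000]
step 2: m = 0.885000, f(m) = 0.008915 > 0 → root in [0.780000, 0.885000]
Midpoint of [0.780000, 0.885000] = 0.832500

0.83250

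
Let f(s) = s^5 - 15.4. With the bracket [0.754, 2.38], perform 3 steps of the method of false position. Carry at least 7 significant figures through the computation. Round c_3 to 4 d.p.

1.4870

f(0.754000) = -15.156299, f(2.380000) = 60.963317
step 1: c = 1.077755, f(c) = -13.945877 < 0 → new bracket [1.077755, 2.380000]
step 2: c = 1.320195, f(c) = -11.389576 < 0 → new bracket [1.320195, 2.380000]
step 3: c = 1.487026, f(c) = -8.129016 < 0 → new bracket [1.487026, 2.380000]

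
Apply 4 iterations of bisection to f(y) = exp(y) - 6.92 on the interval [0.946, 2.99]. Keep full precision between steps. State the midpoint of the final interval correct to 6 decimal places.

1.904125

f(0.946000) = -4.344613, f(2.990000) = 12.965682 (opposite signs)
step 1: m = 1.968000, f(m) = 0.236349 > 0 → root in [0.946000, 1.968000]
step 2: m = 1.457000, f(m) = -2.626939 < 0 → root in [1.457000, 1.968000]
step 3: m = 1.712500, f(m) = -1.377199 < 0 → root in [1.712500, 1.968000]
step 4: m = 1.840250, f(m) = -0.621887 < 0 → root in [1.840250, 1.968000]
Midpoint of [1.840250, 1.968000] = 1.904125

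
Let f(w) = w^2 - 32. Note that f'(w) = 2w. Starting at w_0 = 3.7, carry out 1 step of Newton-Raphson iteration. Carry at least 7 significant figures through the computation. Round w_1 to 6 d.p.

Newton update: w ← w − f(w)/f'(w).
w_0 = 3.700000: f = -18.310000, f' = 7.400000 → w_1 = 3.700000 - (-18.310000)/(7.400000) = 6.174324

6.174324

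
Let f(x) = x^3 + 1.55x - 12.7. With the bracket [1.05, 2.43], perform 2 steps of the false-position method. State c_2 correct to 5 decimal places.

f(1.050000) = -9.914875, f(2.430000) = 5.415407
step 1: c = 1.942516, f(c) = -2.359267 < 0 → new bracket [1.942516, 2.430000]
step 2: c = 2.090446, f(c) = -0.324635 < 0 → new bracket [2.090446, 2.430000]

2.09045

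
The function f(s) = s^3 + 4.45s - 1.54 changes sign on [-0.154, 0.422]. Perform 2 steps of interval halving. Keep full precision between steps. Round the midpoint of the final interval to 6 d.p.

0.350000

f(-0.154000) = -2.228952, f(0.422000) = 0.413051 (opposite signs)
step 1: m = 0.134000, f(m) = -0.941294 < 0 → root in [0.134000, 0.422000]
step 2: m = 0.278000, f(m) = -0.281415 < 0 → root in [0.278000, 0.422000]
Midpoint of [0.278000, 0.422000] = 0.350000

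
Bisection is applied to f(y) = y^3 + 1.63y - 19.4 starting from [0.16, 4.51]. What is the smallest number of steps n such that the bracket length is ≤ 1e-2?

9

Initial width b − a = 4.51 − 0.16 = 4.350000.
After n steps the width is (b−a)/2^n; need (b−a)/2^n ≤ 1e-2.
So n ≥ log₂(4.350000/1e-2) = log₂(435.0000) ≈ 8.7649.
Hence n = 9.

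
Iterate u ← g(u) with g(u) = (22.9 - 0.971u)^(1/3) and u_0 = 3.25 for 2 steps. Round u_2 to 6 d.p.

u_1 = g(3.250000) = 2.702798
u_2 = g(2.702798) = 2.726828

2.726828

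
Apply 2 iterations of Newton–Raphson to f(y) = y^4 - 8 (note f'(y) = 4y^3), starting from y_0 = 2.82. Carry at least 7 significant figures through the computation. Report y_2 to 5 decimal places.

1.83990

y_0 = 2.820000: f = 55.240666, f' = 89.703072 → y_1 = 2.820000 - (55.240666)/(89.703072) = 2.204183
y_1 = 2.204183: f = 15.604276, f' = 42.835418 → y_2 = 2.204183 - (15.604276)/(42.835418) = 1.839899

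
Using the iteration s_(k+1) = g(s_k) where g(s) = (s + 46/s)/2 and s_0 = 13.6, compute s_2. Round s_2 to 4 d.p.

6.9543

s_1 = g(13.600000) = 8.491176
s_2 = g(8.491176) = 6.954282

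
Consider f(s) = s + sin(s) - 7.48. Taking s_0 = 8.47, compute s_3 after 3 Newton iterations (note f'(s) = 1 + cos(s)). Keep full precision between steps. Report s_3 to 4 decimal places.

10.0157

s_0 = 8.470000: f = 1.806185, f' = 0.422210 → s_1 = 8.470000 - (1.806185)/(0.422210) = 4.192069
s_1 = 4.192069: f = -4.155591, f' = 0.502842 → s_2 = 4.192069 - (-4.155591)/(0.502842) = 12.456281
s_2 = 12.456281: f = 4.866414, f' = 1.993946 → s_3 = 12.456281 - (4.866414)/(1.993946) = 10.015687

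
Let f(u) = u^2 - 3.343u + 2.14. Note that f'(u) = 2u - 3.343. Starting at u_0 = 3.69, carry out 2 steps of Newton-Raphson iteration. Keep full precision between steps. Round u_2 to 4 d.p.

Newton update: u ← u − f(u)/f'(u).
u_0 = 3.690000: f = 3.420430, f' = 4.037000 → u_1 = 3.690000 - (3.420430)/(4.037000) = 2.842730
u_1 = 2.842730: f = 0.717867, f' = 2.342459 → u_2 = 2.842730 - (0.717867)/(2.342459) = 2.536271

2.5363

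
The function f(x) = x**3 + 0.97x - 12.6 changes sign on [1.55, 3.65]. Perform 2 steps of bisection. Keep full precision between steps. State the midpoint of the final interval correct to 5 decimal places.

2.33750

f(1.550000) = -7.372625, f(3.650000) = 39.567625 (opposite signs)
step 1: m = 2.600000, f(m) = 7.498000 > 0 → root in [1.550000, 2.600000]
step 2: m = 2.075000, f(m) = -1.653078 < 0 → root in [2.075000, 2.600000]
Midpoint of [2.075000, 2.600000] = 2.337500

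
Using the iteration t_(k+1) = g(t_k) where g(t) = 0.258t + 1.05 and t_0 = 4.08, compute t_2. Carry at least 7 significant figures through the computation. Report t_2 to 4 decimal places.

t_1 = g(4.080000) = 2.102640
t_2 = g(2.102640) = 1.592481

1.5925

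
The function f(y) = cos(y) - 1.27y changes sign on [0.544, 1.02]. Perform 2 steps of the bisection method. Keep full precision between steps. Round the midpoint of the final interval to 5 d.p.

0.60350

f(0.544000) = 0.164765, f(1.020000) = -0.772034 (opposite signs)
step 1: m = 0.782000, f(m) = -0.283634 < 0 → root in [0.544000, 0.782000]
step 2: m = 0.663000, f(m) = -0.053861 < 0 → root in [0.544000, 0.663000]
Midpoint of [0.544000, 0.663000] = 0.603500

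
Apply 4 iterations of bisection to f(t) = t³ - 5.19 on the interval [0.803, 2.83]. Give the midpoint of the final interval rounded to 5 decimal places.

f(0.803000) = -4.672218, f(2.830000) = 17.475187 (opposite signs)
step 1: m = 1.816500, f(m) = 0.803855 > 0 → root in [0.803000, 1.816500]
step 2: m = 1.309750, f(m) = -2.943196 < 0 → root in [1.309750, 1.816500]
step 3: m = 1.563125, f(m) = -1.370723 < 0 → root in [1.563125, 1.816500]
step 4: m = 1.689812, f(m) = -0.364797 < 0 → root in [1.689812, 1.816500]
Midpoint of [1.689812, 1.816500] = 1.753156

1.75316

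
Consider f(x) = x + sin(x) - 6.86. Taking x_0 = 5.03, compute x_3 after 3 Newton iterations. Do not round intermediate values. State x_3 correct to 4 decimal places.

6.5734

f'(x) = 1 + cos(x)
x_0 = 5.030000: f = -2.779984, f' = 1.312298 → x_1 = 5.030000 - (-2.779984)/(1.312298) = 7.148409
x_1 = 7.148409: f = 1.049650, f' = 1.648470 → x_2 = 7.148409 - (1.049650)/(1.648470) = 6.511667
x_2 = 6.511667: f = -0.121833, f' = 1.974011 → x_3 = 6.511667 - (-0.121833)/(1.974011) = 6.573386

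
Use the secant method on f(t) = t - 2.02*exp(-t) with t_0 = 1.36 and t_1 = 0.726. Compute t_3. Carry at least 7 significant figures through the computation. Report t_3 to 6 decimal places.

0.857639

f(t_0) = 0.841545, f(t_1) = -0.251358
t_2 = 0.726000 - (-0.251358)·(0.726000 - 1.360000)/(-0.251358 - (0.841545)) = 0.871814; f(t_2) = 0.027066
t_3 = 0.871814 - (0.027066)·(0.871814 - 0.726000)/(0.027066 - (-0.251358)) = 0.857639; f(t_3) = 0.000832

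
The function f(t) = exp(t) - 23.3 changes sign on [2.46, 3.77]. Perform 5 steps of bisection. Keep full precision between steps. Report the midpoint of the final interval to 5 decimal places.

3.13547

f(2.460000) = -11.595188, f(3.770000) = 20.080065 (opposite signs)
step 1: m = 3.115000, f(m) = -0.766570 < 0 → root in [3.115000, 3.770000]
step 2: m = 3.442500, f(m) = 7.965023 > 0 → root in [3.115000, 3.442500]
step 3: m = 3.278750, f(m) = 3.242574 > 0 → root in [3.115000, 3.278750]
step 4: m = 3.196875, f(m) = 1.155986 > 0 → root in [3.115000, 3.196875]
step 5: m = 3.155938, f(m) = 0.175035 > 0 → root in [3.115000, 3.155938]
Midpoint of [3.115000, 3.155938] = 3.135469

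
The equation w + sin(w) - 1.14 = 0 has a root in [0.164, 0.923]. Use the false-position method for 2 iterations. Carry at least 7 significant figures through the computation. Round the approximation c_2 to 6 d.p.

False-position update: c = (a·f(b) − b·f(a))/(f(b) − f(a)); replace the endpoint whose sign matches f(c).
f(0.164000) = -0.812734, f(0.923000) = 0.580415
step 1: c = 0.606785, f(c) = 0.037014 > 0 → new bracket [0.164000, 0.606785]
step 2: c = 0.587498, f(c) = 0.001778 > 0 → new bracket [0.164000, 0.587498]

0.587498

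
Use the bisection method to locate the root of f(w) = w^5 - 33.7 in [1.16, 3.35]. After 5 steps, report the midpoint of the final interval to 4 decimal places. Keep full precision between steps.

f(1.160000) = -31.599658, f(3.350000) = 388.214096 (opposite signs)
step 1: m = 2.255000, f(m) = 24.608616 > 0 → root in [1.160000, 2.255000]
step 2: m = 1.707500, f(m) = -19.185450 < 0 → root in [1.707500, 2.255000]
step 3: m = 1.981250, f(m) = -3.172137 < 0 → root in [1.981250, 2.255000]
step 4: m = 2.118125, f(m) = 8.934182 > 0 → root in [1.981250, 2.118125]
step 5: m = 2.049688, f(m) = 2.477476 > 0 → root in [1.981250, 2.049688]
Midpoint of [1.981250, 2.049688] = 2.015469

2.0155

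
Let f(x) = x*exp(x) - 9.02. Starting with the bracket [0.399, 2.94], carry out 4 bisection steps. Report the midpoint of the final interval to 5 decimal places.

f(0.399000) = -8.425357, f(2.940000) = 46.592588 (opposite signs)
step 1: m = 1.669500, f(m) = -0.155769 < 0 → root in [1.669500, 2.940000]
step 2: m = 2.304750, f(m) = 14.077450 > 0 → root in [1.669500, 2.304750]
step 3: m = 1.987125, f(m) = 5.475147 > 0 → root in [1.669500, 1.987125]
step 4: m = 1.828313, f(m) = 2.358276 > 0 → root in [1.669500, 1.828313]
Midpoint of [1.669500, 1.828313] = 1.748906

1.74891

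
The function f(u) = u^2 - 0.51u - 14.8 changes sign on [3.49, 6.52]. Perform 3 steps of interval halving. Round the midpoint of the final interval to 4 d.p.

f(3.490000) = -4.399800, f(6.520000) = 24.385200 (opposite signs)
step 1: m = 5.005000, f(m) = 7.697475 > 0 → root in [3.490000, 5.005000]
step 2: m = 4.247500, f(m) = 1.075031 > 0 → root in [3.490000, 4.247500]
step 3: m = 3.868750, f(m) = -1.805836 < 0 → root in [3.868750, 4.247500]
Midpoint of [3.868750, 4.247500] = 4.058125

4.0581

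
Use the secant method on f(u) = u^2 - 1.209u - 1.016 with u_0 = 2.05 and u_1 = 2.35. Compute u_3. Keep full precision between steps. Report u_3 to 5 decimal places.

1.78911

f(u_0) = 0.708050, f(u_1) = 1.665350
u_2 = 2.350000 - (1.665350)·(2.350000 - 2.050000)/(1.665350 - (0.708050)) = 1.828110; f(u_2) = 0.115802
u_3 = 1.828110 - (0.115802)·(1.828110 - 2.350000)/(0.115802 - (1.665350)) = 1.789108; f(u_3) = 0.021876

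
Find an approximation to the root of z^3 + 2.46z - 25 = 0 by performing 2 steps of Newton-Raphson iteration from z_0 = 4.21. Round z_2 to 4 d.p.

f'(z) = 3z^2 + 2.46
z_0 = 4.210000: f = 59.975061, f' = 55.632300 → z_1 = 4.210000 - (59.975061)/(55.632300) = 3.131938
z_1 = 3.131938: f = 13.425863, f' = 31.887109 → z_2 = 3.131938 - (13.425863)/(31.887109) = 2.710895

2.7109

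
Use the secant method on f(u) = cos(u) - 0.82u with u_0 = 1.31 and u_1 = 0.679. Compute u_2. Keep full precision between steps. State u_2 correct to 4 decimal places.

f(u_0) = -0.816350, f(u_1) = 0.221421
u_2 = 0.679000 - (0.221421)·(0.679000 - 1.310000)/(0.221421 - (-0.816350)) = 0.813632; f(u_2) = 0.019686

0.8136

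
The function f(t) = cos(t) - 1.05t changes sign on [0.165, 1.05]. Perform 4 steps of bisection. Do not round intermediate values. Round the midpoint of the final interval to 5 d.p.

f(0.165000) = 0.813168, f(1.050000) = -0.604929 (opposite signs)
step 1: m = 0.607500, f(m) = 0.183203 > 0 → root in [0.607500, 1.050000]
step 2: m = 0.828750, f(m) = -0.194390 < 0 → root in [0.607500, 0.828750]
step 3: m = 0.718125, f(m) = -0.000990 < 0 → root in [0.607500, 0.718125]
step 4: m = 0.662813, f(m) = 0.092312 > 0 → root in [0.662813, 0.718125]
Midpoint of [0.662813, 0.718125] = 0.690469

0.69047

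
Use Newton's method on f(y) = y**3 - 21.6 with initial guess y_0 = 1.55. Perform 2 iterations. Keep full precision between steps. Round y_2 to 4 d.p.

3.1301

Newton update: y ← y − f(y)/f'(y).
f'(y) = 3y**2
y_0 = 1.550000: f = -17.876125, f' = 7.207500 → y_1 = 1.550000 - (-17.876125)/(7.207500) = 4.030212
y_1 = 4.030212: f = 43.861137, f' = 48.727816 → y_2 = 4.030212 - (43.861137)/(48.727816) = 3.130086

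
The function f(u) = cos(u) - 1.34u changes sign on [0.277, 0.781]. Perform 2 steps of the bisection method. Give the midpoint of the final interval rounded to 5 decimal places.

0.59200

f(0.277000) = 0.590700, f(0.781000) = -0.336330 (opposite signs)
step 1: m = 0.529000, f(m) = 0.154452 > 0 → root in [0.529000, 0.781000]
step 2: m = 0.655000, f(m) = -0.084652 < 0 → root in [0.529000, 0.655000]
Midpoint of [0.529000, 0.655000] = 0.592000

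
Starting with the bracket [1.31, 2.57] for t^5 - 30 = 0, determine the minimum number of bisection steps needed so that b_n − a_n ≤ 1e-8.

Initial width b − a = 2.57 − 1.31 = 1.260000.
After n steps the width is (b−a)/2^n; need (b−a)/2^n ≤ 1e-8.
So n ≥ log₂(1.260000/1e-8) = log₂(126000000.0000) ≈ 26.9088.
Hence n = 27.

27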